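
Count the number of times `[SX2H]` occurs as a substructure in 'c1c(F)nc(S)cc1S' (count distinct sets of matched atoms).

2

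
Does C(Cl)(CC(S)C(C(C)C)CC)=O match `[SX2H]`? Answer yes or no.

The pattern [SX2H] describes an aliphatic sulfur with two connections, one being H — a thiol.
The molecule carries a thiol (-SH), whose atoms satisfy every constraint of the query, so the pattern matches.

Yes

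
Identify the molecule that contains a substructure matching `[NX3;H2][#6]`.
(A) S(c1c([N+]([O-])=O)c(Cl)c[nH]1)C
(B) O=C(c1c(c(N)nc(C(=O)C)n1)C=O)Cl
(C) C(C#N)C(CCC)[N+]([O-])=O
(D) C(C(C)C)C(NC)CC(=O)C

B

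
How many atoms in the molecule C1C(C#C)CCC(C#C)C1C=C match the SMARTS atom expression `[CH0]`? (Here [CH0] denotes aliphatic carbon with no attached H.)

Check the 12 heavy atoms by environment: 4× C (H2) → no; 6× C (H1) → no; 2× C (H0) → match.
That gives 2 matching atoms.

2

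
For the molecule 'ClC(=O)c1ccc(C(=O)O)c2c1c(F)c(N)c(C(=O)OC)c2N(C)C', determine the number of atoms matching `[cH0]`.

8

The query [cH0] means: aromatic carbon with no attached hydrogen (substituted or ring-fusion).
Check the 25 heavy atoms by environment: 8× c (aromatic, H0) → match; 2× c (aromatic, H1) → no; 3× C (H0) → no; 4× O (H0) → no; 1× Cl (H0) → no; 1× O (H1) → no; 1× N (H2) → no; 1× F (H0) → no; 3× C (H3) → no; 1× N (H0) → no.
That gives 8 matching atoms.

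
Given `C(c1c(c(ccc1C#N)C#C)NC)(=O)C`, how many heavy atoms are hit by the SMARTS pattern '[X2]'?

The query [X2] means: any atom with exactly two total connections (bonds + H).
Check the 15 heavy atoms by environment: 6× c (aromatic, X3) → no; 1× N (X3) → no; 2× C (X4) → no; 3× C (X2) → match; 1× N (X1) → no; 1× C (X3) → no; 1× O (X1) → no.
That gives 3 matching atoms.

3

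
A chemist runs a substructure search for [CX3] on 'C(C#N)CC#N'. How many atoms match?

0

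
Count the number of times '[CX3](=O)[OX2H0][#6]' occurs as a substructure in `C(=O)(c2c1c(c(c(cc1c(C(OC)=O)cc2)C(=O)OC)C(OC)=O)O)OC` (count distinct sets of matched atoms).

[CX3](=O)[OX2H0][#6] is the SMARTS for an ester: a carbonyl carbon bonded to an oxygen that is itself bonded to carbon (no H on that O).
The molecule carries 4 separate instances of a methyl-ester group (-C(=O)OCH3) meeting every constraint; each maps to a distinct set of atoms, giving 4 matches.

4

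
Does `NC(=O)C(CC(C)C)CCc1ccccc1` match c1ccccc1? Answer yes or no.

Yes

The pattern c1ccccc1 describes six aromatic carbons in a ring — a benzene ring.
The molecule carries a phenyl ring, whose atoms satisfy every constraint of the query, so the pattern matches.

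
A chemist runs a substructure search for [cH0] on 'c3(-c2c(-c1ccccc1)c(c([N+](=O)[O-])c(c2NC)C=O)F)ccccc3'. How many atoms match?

The query [cH0] means: aromatic carbon with no attached hydrogen (substituted or ring-fusion).
Check the 26 heavy atoms by environment: 8× c (aromatic, H0) → match; 1× F (H0) → no; 1× C (H1) → no; 2× O (H0) → no; 1× N (charge +1, H0) → no; 1× O (charge -1, H0) → no; 10× c (aromatic, H1) → no; 1× N (H1) → no; 1× C (H3) → no.
That gives 8 matching atoms.

8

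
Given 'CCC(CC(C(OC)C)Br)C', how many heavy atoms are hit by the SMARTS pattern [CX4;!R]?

The query [CX4;!R] means: aliphatic carbon with four total connections, not in a ring.
Check the 11 heavy atoms by environment: 9× C (X4, acyclic) → match; 1× O (X2, acyclic) → no; 1× Br (X1, acyclic) → no.
That gives 9 matching atoms.

9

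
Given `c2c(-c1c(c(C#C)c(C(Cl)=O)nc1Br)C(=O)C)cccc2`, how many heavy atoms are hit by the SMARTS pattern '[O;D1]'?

2

Check the 21 heavy atoms by environment: 1× n (aromatic, D2) → no; 6× c (aromatic, D3) → no; 2× C (D3) → no; 2× O (D1) → match; 1× Cl (D1) → no; 5× c (aromatic, D2) → no; 1× C (D2) → no; 2× C (D1) → no; 1× Br (D1) → no.
That gives 2 matching atoms.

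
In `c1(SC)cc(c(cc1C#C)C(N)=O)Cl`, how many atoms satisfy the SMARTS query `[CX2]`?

Check the 14 heavy atoms by environment: 6× c (aromatic, X3) → no; 1× Cl (X1) → no; 1× C (X3) → no; 1× O (X1) → no; 1× N (X3) → no; 1× S (X2) → no; 1× C (X4) → no; 2× C (X2) → match.
That gives 2 matching atoms.

2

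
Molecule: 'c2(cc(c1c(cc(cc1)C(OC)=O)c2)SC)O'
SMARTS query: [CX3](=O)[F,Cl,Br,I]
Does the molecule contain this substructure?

The pattern [CX3](=O)[F,Cl,Br,I] describes a carbonyl carbon bonded to a halogen — an acyl halide.
The closest candidate here is a methyl-ester group (-C(=O)OCH3), but the carbonyl is bonded to -O-C, not to a halogen. No other fragment satisfies the full query, so there is no match.

No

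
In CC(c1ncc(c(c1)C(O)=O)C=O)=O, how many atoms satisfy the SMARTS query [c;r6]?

The query [c;r6] means: aromatic carbon that belongs to a six-membered ring.
Check the 14 heavy atoms by environment: 1× n (aromatic, in 6-ring) → no; 5× c (aromatic, in 6-ring) → match; 4× C (acyclic) → no; 4× O (acyclic) → no.
That gives 5 matching atoms.

5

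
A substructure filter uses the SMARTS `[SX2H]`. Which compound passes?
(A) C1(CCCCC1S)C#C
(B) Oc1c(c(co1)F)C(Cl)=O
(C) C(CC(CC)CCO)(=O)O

A

[SX2H] describes an aliphatic sulfur with two connections, one being H (a thiol).
(A) contains a thiol (-SH), which satisfies every atom and bond constraint.
(B) has a hydroxyl group (-OH) but it is an -OH, not an -SH.
(C) has a hydroxyl group (-OH) but it is an -OH, not an -SH.
So the answer is (A).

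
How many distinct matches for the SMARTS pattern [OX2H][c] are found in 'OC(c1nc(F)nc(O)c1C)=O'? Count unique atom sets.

[OX2H][c] is the SMARTS for a phenol: a hydroxyl oxygen attached to an aromatic carbon.
Exactly one fragment in the molecule meets all constraints, giving 1 match.

1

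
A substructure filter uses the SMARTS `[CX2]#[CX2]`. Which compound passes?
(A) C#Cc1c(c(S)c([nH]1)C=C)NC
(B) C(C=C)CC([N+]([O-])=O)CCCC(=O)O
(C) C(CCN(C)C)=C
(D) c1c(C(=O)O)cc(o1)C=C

[CX2]#[CX2] describes a carbon-carbon triple bond (an alkyne).
(A) contains an ethynyl group (-C#CH), which satisfies every atom and bond constraint.
(B) has a vinyl group (-CH=CH2) but the C=C is a double bond; both carbons are CX3, not CX2.
(C) has a vinyl group (-CH=CH2) but the C=C is a double bond; both carbons are CX3, not CX2.
(D) has a vinyl group (-CH=CH2) but the C=C is a double bond; both carbons are CX3, not CX2.
So the answer is (A).

A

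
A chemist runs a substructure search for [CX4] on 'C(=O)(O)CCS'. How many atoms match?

The query [CX4] means: C with X4: aliphatic carbon with exactly 4 total connections (bonds + H).
Check the 6 heavy atoms by environment: 2× C (X4) → match; 1× S (X2) → no; 1× C (X3) → no; 1× O (X1) → no; 1× O (X2) → no.
That gives 2 matching atoms.

2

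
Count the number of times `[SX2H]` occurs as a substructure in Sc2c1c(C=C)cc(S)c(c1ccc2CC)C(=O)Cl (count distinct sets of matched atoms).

2

[SX2H] is the SMARTS for a thiol: an aliphatic sulfur with two connections, one being H.
The molecule carries 2 separate instances of a thiol (-SH) meeting every constraint; each maps to a distinct set of atoms, giving 2 matches.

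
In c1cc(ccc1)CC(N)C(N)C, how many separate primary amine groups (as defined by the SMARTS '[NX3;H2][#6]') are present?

2

[NX3;H2][#6] is the SMARTS for a primary amine: a trivalent nitrogen with two H attached to carbon.
The molecule carries 2 separate instances of a primary amino group (-NH2) meeting every constraint; each maps to a distinct set of atoms, giving 2 matches.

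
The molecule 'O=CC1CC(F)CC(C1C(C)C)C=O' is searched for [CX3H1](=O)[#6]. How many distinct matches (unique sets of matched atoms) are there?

[CX3H1](=O)[#6] is the SMARTS for an aldehyde: an sp2 carbon with one H, double-bonded to O and single-bonded to carbon.
The molecule carries 2 separate instances of an aldehyde (-CHO) meeting every constraint; each maps to a distinct set of atoms, giving 2 matches.

2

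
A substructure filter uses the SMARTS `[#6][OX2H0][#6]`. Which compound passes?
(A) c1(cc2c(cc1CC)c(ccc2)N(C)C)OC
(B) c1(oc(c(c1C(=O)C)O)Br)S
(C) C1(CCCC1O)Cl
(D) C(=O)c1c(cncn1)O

A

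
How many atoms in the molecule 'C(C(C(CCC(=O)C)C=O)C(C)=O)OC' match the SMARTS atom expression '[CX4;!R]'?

The query [CX4;!R] means: aliphatic carbon with four total connections, not in a ring.
Check the 15 heavy atoms by environment: 8× C (X4, acyclic) → match; 3× C (X3, acyclic) → no; 3× O (X1, acyclic) → no; 1× O (X2, acyclic) → no.
That gives 8 matching atoms.

8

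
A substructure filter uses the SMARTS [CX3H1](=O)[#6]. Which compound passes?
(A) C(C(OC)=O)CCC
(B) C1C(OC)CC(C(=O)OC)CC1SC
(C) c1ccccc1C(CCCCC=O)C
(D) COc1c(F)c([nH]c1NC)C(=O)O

C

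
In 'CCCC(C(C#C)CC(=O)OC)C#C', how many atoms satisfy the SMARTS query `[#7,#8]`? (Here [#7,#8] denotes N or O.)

2

The query [#7,#8] means: nitrogen or oxygen (comma = OR).
Check the 14 heavy atoms by environment: 12× C → no; 2× O → match.
That gives 2 matching atoms.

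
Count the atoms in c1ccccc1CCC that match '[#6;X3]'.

The query [#6;X3] means: any carbon (aromatic or not) with three total connections.
Check the 9 heavy atoms by environment: 3× C (X4) → no; 6× c (aromatic, X3) → match.
That gives 6 matching atoms.

6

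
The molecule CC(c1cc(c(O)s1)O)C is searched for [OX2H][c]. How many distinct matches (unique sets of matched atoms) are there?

[OX2H][c] is the SMARTS for a phenol: a hydroxyl oxygen attached to an aromatic carbon.
The molecule carries 2 separate instances of a hydroxyl group (-OH) meeting every constraint; each maps to a distinct set of atoms, giving 2 matches.

2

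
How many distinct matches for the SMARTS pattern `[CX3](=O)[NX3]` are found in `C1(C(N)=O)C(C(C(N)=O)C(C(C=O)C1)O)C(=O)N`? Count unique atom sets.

3

[CX3](=O)[NX3] is the SMARTS for an amide: a carbonyl carbon bonded to a trivalent nitrogen.
The molecule carries 3 separate instances of a primary amide (-C(=O)NH2) meeting every constraint; each maps to a distinct set of atoms, giving 3 matches.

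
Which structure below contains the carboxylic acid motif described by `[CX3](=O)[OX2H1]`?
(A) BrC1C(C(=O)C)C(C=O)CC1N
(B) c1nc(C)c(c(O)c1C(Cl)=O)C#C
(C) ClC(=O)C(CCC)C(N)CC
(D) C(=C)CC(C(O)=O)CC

D

[CX3](=O)[OX2H1] describes an sp2 carbon double-bonded to O and single-bonded to an -OH oxygen (a carboxylic acid).
(A) has an aldehyde (-CHO) but there is no singly-bonded oxygen on the carbonyl carbon.
(B) has an acyl chloride (-C(=O)Cl) but the carbonyl is bonded to Cl, not to an -OH oxygen.
(C) has an acyl chloride (-C(=O)Cl) but the carbonyl is bonded to Cl, not to an -OH oxygen.
(D) contains a carboxylic acid group (-C(=O)OH), which satisfies every atom and bond constraint.
So the answer is (D).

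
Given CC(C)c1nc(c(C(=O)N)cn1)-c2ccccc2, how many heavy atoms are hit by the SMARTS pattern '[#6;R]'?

10

Check the 18 heavy atoms by environment: 2× n (aromatic, in 6-ring) → no; 10× c (aromatic, in 6-ring) → match; 4× C (acyclic) → no; 1× O (acyclic) → no; 1× N (acyclic) → no.
That gives 10 matching atoms.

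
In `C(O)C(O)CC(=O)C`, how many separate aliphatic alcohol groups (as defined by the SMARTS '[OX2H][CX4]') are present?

[OX2H][CX4] is the SMARTS for an aliphatic alcohol: a hydroxyl oxygen bound to an sp3 (X4) carbon.
The molecule carries 2 separate instances of a hydroxyl group (-OH) meeting every constraint; each maps to a distinct set of atoms, giving 2 matches.

2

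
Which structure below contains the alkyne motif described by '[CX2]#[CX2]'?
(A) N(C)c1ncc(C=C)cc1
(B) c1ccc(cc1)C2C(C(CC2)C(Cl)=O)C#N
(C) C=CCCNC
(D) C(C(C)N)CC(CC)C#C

D

[CX2]#[CX2] describes a carbon-carbon triple bond (an alkyne).
(A) has a vinyl group (-CH=CH2) but the C=C is a double bond; both carbons are CX3, not CX2.
(B) has a nitrile (-C#N) but the triple bond is C#N, not C#C.
(C) has a vinyl group (-CH=CH2) but the C=C is a double bond; both carbons are CX3, not CX2.
(D) contains an ethynyl group (-C#CH), which satisfies every atom and bond constraint.
So the answer is (D).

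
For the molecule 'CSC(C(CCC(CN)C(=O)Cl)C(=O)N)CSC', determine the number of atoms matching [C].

The query [C] means: uppercase C matches aliphatic (non-aromatic) carbon only.
Check the 18 heavy atoms by environment: 11× C → match; 2× N → no; 2× O → no; 2× S → no; 1× Cl → no.
That gives 11 matching atoms.

11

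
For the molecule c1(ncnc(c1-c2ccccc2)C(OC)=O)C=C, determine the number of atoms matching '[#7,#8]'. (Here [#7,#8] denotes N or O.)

4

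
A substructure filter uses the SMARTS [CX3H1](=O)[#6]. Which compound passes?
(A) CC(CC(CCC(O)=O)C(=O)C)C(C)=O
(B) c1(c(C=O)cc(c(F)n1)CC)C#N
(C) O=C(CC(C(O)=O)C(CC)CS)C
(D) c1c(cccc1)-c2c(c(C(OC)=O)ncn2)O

B

[CX3H1](=O)[#6] describes an sp2 carbon with one H, double-bonded to O and single-bonded to carbon (an aldehyde).
(A) has a carboxylic acid group (-C(=O)OH) but the carbonyl carbon has H0 and is bonded to O, not H1.
(B) contains an aldehyde (-CHO), which satisfies every atom and bond constraint.
(C) has an acetyl/ketone group (-C(=O)CH3) but the carbonyl carbon has H0 (two carbon neighbours), not H1.
(D) has a methyl-ester group (-C(=O)OCH3) but the carbonyl carbon has H0, not H1.
So the answer is (B).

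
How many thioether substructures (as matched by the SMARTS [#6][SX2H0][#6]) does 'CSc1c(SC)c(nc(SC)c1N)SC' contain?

[#6][SX2H0][#6] is the SMARTS for a thioether: an aliphatic sulfur bridging two carbons with no H on the sulfur.
The molecule carries 4 separate instances of a methylthio ether (-SCH3) meeting every constraint; each maps to a distinct set of atoms, giving 4 matches.

4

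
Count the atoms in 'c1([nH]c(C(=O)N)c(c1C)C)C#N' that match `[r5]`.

Check the 12 heavy atoms by environment: 1× n (aromatic, in 5-ring) → match; 4× c (aromatic, in 5-ring) → match; 4× C (acyclic) → no; 2× N (acyclic) → no; 1× O (acyclic) → no.
Summing the matching environments: 1 + 4 = 5 matching atoms.

5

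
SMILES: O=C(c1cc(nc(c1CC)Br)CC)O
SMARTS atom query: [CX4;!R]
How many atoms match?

4

The query [CX4;!R] means: aliphatic carbon with four total connections, not in a ring.
Check the 14 heavy atoms by environment: 1× n (aromatic, X2, in 6-ring) → no; 5× c (aromatic, X3, in 6-ring) → no; 1× Br (X1, acyclic) → no; 1× C (X3, acyclic) → no; 1× O (X1, acyclic) → no; 1× O (X2, acyclic) → no; 4× C (X4, acyclic) → match.
That gives 4 matching atoms.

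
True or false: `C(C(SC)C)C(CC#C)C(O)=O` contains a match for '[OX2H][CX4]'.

False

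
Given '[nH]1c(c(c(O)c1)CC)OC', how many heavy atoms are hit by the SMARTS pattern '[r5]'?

5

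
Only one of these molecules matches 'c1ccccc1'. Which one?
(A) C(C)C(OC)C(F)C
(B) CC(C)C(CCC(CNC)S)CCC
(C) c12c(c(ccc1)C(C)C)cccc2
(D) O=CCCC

C

c1ccccc1 describes six aromatic carbons in a ring (a benzene ring).
(A) has a methyl group (-CH3) but no six-membered all-carbon aromatic ring is present.
(B) has a methyl group (-CH3) but no six-membered all-carbon aromatic ring is present.
(C) contains the required atom environment, so the pattern matches.
(D) has a methyl group (-CH3) but no six-membered all-carbon aromatic ring is present.
So the answer is (C).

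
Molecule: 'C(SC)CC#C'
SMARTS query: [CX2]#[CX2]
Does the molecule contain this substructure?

Yes

The pattern [CX2]#[CX2] describes a carbon-carbon triple bond — an alkyne.
The molecule carries an ethynyl group (-C#CH), whose atoms satisfy every constraint of the query, so the pattern matches.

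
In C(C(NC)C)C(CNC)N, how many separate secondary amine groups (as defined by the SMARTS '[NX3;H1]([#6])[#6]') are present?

[NX3;H1]([#6])[#6] is the SMARTS for a secondary amine: a trivalent nitrogen with one H, bonded to two carbons.
The molecule carries 2 separate instances of an N-methylamino group (-NHCH3) meeting every constraint; each maps to a distinct set of atoms, giving 2 matches.

2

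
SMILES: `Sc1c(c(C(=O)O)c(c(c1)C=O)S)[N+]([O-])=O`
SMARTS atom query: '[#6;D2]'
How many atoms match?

2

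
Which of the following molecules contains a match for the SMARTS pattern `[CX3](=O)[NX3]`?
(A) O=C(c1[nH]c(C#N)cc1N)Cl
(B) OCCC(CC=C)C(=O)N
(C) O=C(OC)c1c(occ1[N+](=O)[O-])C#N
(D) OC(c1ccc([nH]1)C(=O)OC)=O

B

[CX3](=O)[NX3] describes a carbonyl carbon bonded to a trivalent nitrogen (an amide).
(A) has a nitrile (-C#N) but the nitrile N is NX1 (triple-bonded), not NX3.
(B) contains a primary amide (-C(=O)NH2), which satisfies every atom and bond constraint.
(C) has a nitrile (-C#N) but the nitrile N is NX1 (triple-bonded), not NX3.
(D) has a carboxylic acid group (-C(=O)OH) but the carbonyl is bonded to O, not to an NX3 nitrogen.
So the answer is (B).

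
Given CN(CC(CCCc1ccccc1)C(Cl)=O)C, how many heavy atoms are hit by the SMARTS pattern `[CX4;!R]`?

7

Check the 17 heavy atoms by environment: 7× C (X4, acyclic) → match; 1× N (X3, acyclic) → no; 1× C (X3, acyclic) → no; 1× O (X1, acyclic) → no; 1× Cl (X1, acyclic) → no; 6× c (aromatic, X3, in 6-ring) → no.
That gives 7 matching atoms.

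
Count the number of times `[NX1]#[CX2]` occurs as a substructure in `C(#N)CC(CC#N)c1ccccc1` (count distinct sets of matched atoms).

2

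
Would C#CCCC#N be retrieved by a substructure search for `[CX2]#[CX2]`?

Yes

The pattern [CX2]#[CX2] describes a carbon-carbon triple bond — an alkyne.
The molecule carries an ethynyl group (-C#CH), whose atoms satisfy every constraint of the query, so the pattern matches.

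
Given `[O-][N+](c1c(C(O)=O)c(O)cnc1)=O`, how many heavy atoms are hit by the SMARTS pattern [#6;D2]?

Check the 13 heavy atoms by environment: 1× n (aromatic, D2) → no; 2× c (aromatic, D2) → match; 3× c (aromatic, D3) → no; 1× C (D3) → no; 4× O (D1) → no; 1× N (charge +1, D3) → no; 1× O (charge -1, D1) → no.
That gives 2 matching atoms.

2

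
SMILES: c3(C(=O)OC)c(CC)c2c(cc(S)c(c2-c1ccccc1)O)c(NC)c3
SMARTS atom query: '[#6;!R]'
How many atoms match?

5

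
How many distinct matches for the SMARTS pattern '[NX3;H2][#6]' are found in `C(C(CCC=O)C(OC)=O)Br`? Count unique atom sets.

[NX3;H2][#6] is the SMARTS for a primary amine: a trivalent nitrogen with two H attached to carbon.
No fragment in the molecule satisfies every constraint, giving 0 matches.

0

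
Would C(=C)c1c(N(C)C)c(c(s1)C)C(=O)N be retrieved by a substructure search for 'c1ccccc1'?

The pattern c1ccccc1 describes six aromatic carbons in a ring — a benzene ring.
The closest candidate here is a methyl group (-CH3), but no six-membered all-carbon aromatic ring is present. No other fragment satisfies the full query, so there is no match.

No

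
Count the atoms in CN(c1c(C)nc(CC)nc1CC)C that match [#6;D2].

The query [#6;D2] means: any carbon bonded to exactly two heavy atoms.
Check the 14 heavy atoms by environment: 2× n (aromatic, D2) → no; 4× c (aromatic, D3) → no; 1× N (D3) → no; 5× C (D1) → no; 2× C (D2) → match.
That gives 2 matching atoms.

2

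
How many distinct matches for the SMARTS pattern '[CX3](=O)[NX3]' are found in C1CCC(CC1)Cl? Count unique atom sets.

0

[CX3](=O)[NX3] is the SMARTS for an amide: a carbonyl carbon bonded to a trivalent nitrogen.
No fragment in the molecule satisfies every constraint, giving 0 matches.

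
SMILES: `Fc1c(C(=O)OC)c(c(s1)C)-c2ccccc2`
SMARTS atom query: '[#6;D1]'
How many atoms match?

2

The query [#6;D1] means: carbon bonded to exactly one heavy atom.
Check the 17 heavy atoms by environment: 1× s (aromatic, D2) → no; 5× c (aromatic, D3) → no; 2× C (D1) → match; 1× F (D1) → no; 1× C (D3) → no; 1× O (D1) → no; 1× O (D2) → no; 5× c (aromatic, D2) → no.
That gives 2 matching atoms.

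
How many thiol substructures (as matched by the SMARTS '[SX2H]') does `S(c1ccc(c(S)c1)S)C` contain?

[SX2H] is the SMARTS for a thiol: an aliphatic sulfur with two connections, one being H.
The molecule carries 2 separate instances of a thiol (-SH) meeting every constraint; each maps to a distinct set of atoms, giving 2 matches.

2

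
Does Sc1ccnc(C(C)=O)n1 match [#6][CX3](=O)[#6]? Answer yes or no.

Yes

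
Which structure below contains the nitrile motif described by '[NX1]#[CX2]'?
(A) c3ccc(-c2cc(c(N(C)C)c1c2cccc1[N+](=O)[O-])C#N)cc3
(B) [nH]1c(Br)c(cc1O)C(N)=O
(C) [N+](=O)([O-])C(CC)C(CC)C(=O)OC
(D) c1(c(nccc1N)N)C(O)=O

A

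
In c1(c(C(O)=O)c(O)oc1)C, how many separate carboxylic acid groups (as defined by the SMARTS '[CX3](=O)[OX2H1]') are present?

1

[CX3](=O)[OX2H1] is the SMARTS for a carboxylic acid: an sp2 carbon double-bonded to O and single-bonded to an -OH oxygen.
Exactly one fragment in the molecule meets all constraints, giving 1 match.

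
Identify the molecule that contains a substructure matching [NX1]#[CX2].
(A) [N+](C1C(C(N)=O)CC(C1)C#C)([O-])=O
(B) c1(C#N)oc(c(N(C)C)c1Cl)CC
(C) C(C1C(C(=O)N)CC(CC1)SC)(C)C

B

[NX1]#[CX2] describes a nitrogen triple-bonded to a two-connected carbon (a nitrile).
(A) has a nitro group (-[N+](=O)[O-]) but there is no C#N triple bond.
(B) contains a nitrile (-C#N), which satisfies every atom and bond constraint.
(C) has a primary amide (-C(=O)NH2) but the nitrogen is NX3, not NX1.
So the answer is (B).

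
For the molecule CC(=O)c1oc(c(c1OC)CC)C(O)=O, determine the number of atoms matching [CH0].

2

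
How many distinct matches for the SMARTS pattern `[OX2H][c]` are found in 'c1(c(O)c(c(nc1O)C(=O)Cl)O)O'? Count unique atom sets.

[OX2H][c] is the SMARTS for a phenol: a hydroxyl oxygen attached to an aromatic carbon.
The molecule carries 4 separate instances of a hydroxyl group (-OH) meeting every constraint; each maps to a distinct set of atoms, giving 4 matches.

4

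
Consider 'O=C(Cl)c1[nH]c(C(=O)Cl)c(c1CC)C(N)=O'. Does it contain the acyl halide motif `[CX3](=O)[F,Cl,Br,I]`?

The pattern [CX3](=O)[F,Cl,Br,I] describes a carbonyl carbon bonded to a halogen — an acyl halide.
The molecule carries an acyl chloride (-C(=O)Cl), whose atoms satisfy every constraint of the query, so the pattern matches.

Yes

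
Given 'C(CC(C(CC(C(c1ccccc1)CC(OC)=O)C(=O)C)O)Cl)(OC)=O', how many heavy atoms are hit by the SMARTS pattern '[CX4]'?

The query [CX4] means: C with X4: aliphatic carbon with exactly 4 total connections (bonds + H).
Check the 26 heavy atoms by environment: 10× C (X4) → match; 3× O (X2) → no; 3× C (X3) → no; 3× O (X1) → no; 6× c (aromatic, X3) → no; 1× Cl (X1) → no.
That gives 10 matching atoms.

10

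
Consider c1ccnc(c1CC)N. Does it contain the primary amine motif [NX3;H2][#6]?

Yes

The pattern [NX3;H2][#6] describes a trivalent nitrogen with two H attached to carbon — a primary amine.
The molecule carries a primary amino group (-NH2), whose atoms satisfy every constraint of the query, so the pattern matches.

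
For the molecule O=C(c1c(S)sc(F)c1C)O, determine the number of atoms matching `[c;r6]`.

0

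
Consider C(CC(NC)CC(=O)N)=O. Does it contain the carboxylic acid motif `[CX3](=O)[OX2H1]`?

The pattern [CX3](=O)[OX2H1] describes an sp2 carbon double-bonded to O and single-bonded to an -OH oxygen — a carboxylic acid.
The closest candidate here is an aldehyde (-CHO), but there is no singly-bonded oxygen on the carbonyl carbon. No other fragment satisfies the full query, so there is no match.

No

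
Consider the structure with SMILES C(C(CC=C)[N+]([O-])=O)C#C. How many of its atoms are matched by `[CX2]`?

2

The query [CX2] means: C with X2: aliphatic carbon with exactly 2 total connections.
Check the 10 heavy atoms by environment: 3× C (X4) → no; 2× C (X2) → match; 1× N (charge +1, X3) → no; 1× O (charge -1, X1) → no; 1× O (X1) → no; 2× C (X3) → no.
That gives 2 matching atoms.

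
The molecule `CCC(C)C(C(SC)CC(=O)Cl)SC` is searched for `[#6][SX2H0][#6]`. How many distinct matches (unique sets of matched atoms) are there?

[#6][SX2H0][#6] is the SMARTS for a thioether: an aliphatic sulfur bridging two carbons with no H on the sulfur.
The molecule carries 2 separate instances of a methylthio ether (-SCH3) meeting every constraint; each maps to a distinct set of atoms, giving 2 matches.

2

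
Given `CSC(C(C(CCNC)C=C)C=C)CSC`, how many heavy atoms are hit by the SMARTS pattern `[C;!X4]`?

4

The query [C;!X4] means: aliphatic carbon that does not have four total connections.
Check the 16 heavy atoms by environment: 9× C (X4) → no; 4× C (X3) → match; 1× N (X3) → no; 2× S (X2) → no.
That gives 4 matching atoms.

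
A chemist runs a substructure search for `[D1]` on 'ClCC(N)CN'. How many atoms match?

The query [D1] means: atom with exactly one heavy-atom neighbour (degree 1).
Check the 6 heavy atoms by environment: 2× C (D2) → no; 1× C (D3) → no; 2× N (D1) → match; 1× Cl (D1) → match.
Summing the matching environments: 2 + 1 = 3 matching atoms.

3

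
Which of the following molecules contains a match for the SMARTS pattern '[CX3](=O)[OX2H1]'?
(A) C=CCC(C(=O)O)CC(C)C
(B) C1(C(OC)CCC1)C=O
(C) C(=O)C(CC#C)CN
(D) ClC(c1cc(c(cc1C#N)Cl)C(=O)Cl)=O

A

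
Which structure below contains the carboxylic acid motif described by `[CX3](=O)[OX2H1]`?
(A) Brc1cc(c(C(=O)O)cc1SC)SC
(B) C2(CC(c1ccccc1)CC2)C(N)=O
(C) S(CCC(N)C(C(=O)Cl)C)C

A

[CX3](=O)[OX2H1] describes an sp2 carbon double-bonded to O and single-bonded to an -OH oxygen (a carboxylic acid).
(A) contains a carboxylic acid group (-C(=O)OH), which satisfies every atom and bond constraint.
(B) has a primary amide (-C(=O)NH2) but the carbonyl is bonded to N, not to an -OH oxygen.
(C) has an acyl chloride (-C(=O)Cl) but the carbonyl is bonded to Cl, not to an -OH oxygen.
So the answer is (A).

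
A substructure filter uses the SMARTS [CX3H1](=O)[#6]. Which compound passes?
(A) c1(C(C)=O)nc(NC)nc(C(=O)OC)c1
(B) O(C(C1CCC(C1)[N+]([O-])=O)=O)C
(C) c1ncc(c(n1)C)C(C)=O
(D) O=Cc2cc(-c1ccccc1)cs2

[CX3H1](=O)[#6] describes an sp2 carbon with one H, double-bonded to O and single-bonded to carbon (an aldehyde).
(A) has a methyl-ester group (-C(=O)OCH3) but the carbonyl carbon has H0, not H1.
(B) has a methyl-ester group (-C(=O)OCH3) but the carbonyl carbon has H0, not H1.
(C) has an acetyl/ketone group (-C(=O)CH3) but the carbonyl carbon has H0 (two carbon neighbours), not H1.
(D) contains an aldehyde (-CHO), which satisfies every atom and bond constraint.
So the answer is (D).

D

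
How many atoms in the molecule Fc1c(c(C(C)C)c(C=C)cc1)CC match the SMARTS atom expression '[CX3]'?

2

The query [CX3] means: C with X3: aliphatic carbon with exactly 3 total connections.
Check the 14 heavy atoms by environment: 6× c (aromatic, X3) → no; 2× C (X3) → match; 1× F (X1) → no; 5× C (X4) → no.
That gives 2 matching atoms.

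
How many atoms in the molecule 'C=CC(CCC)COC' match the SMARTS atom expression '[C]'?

8

Check the 9 heavy atoms by environment: 8× C → match; 1× O → no.
That gives 8 matching atoms.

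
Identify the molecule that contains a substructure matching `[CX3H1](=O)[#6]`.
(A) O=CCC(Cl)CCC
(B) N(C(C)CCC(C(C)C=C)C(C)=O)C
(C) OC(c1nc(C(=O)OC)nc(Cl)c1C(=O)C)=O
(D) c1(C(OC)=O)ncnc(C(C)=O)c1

A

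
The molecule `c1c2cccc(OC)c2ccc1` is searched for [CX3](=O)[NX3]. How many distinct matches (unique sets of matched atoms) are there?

0

[CX3](=O)[NX3] is the SMARTS for an amide: a carbonyl carbon bonded to a trivalent nitrogen.
No fragment in the molecule satisfies every constraint, giving 0 matches.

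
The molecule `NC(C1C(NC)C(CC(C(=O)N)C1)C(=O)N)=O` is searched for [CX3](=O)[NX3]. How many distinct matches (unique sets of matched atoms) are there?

3

[CX3](=O)[NX3] is the SMARTS for an amide: a carbonyl carbon bonded to a trivalent nitrogen.
The molecule carries 3 separate instances of a primary amide (-C(=O)NH2) meeting every constraint; each maps to a distinct set of atoms, giving 3 matches.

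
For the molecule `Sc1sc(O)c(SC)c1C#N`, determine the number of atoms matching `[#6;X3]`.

4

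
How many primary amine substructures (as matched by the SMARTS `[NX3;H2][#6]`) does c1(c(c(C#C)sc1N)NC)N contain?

2

[NX3;H2][#6] is the SMARTS for a primary amine: a trivalent nitrogen with two H attached to carbon.
The molecule carries 2 separate instances of a primary amino group (-NH2) meeting every constraint; each maps to a distinct set of atoms, giving 2 matches.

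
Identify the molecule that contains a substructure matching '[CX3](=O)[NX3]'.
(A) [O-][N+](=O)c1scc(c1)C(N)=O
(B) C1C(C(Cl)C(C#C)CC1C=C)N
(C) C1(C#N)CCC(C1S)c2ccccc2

[CX3](=O)[NX3] describes a carbonyl carbon bonded to a trivalent nitrogen (an amide).
(A) contains a primary amide (-C(=O)NH2), which satisfies every atom and bond constraint.
(B) has a primary amino group (-NH2) but the -NH2 is not attached to a carbonyl carbon.
(C) has a nitrile (-C#N) but the nitrile N is NX1 (triple-bonded), not NX3.
So the answer is (A).

A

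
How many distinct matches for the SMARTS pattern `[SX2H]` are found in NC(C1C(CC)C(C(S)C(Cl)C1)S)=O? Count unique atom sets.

2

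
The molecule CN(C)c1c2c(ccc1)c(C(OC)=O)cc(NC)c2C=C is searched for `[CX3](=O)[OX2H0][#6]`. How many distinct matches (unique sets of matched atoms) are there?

1

[CX3](=O)[OX2H0][#6] is the SMARTS for an ester: a carbonyl carbon bonded to an oxygen that is itself bonded to carbon (no H on that O).
Exactly one fragment in the molecule meets all constraints, giving 1 match.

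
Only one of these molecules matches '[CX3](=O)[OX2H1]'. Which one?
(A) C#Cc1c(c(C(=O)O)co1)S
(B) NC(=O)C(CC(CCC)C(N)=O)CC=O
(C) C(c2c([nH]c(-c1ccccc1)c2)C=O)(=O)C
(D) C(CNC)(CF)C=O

A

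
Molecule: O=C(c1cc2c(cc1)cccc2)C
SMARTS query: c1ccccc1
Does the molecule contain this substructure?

The pattern c1ccccc1 describes six aromatic carbons in a ring — a benzene ring.
The required atom environment is present in the molecule, so the pattern matches.

Yes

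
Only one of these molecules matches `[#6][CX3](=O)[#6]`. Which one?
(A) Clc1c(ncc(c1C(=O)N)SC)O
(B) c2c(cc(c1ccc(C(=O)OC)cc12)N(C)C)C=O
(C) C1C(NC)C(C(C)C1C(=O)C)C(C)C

C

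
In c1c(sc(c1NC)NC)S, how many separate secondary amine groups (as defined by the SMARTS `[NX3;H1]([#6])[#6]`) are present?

2

[NX3;H1]([#6])[#6] is the SMARTS for a secondary amine: a trivalent nitrogen with one H, bonded to two carbons.
The molecule carries 2 separate instances of an N-methylamino group (-NHCH3) meeting every constraint; each maps to a distinct set of atoms, giving 2 matches.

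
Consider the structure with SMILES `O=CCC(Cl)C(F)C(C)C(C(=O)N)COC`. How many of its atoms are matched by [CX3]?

2

The query [CX3] means: C with X3: aliphatic carbon with exactly 3 total connections.
Check the 16 heavy atoms by environment: 8× C (X4) → no; 2× C (X3) → match; 2× O (X1) → no; 1× Cl (X1) → no; 1× F (X1) → no; 1× O (X2) → no; 1× N (X3) → no.
That gives 2 matching atoms.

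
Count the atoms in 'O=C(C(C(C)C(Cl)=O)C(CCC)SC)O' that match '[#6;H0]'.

The query [#6;H0] means: any carbon with no attached hydrogen.
Check the 15 heavy atoms by environment: 3× C (H3) → no; 3× C (H1) → no; 2× C (H2) → no; 2× C (H0) → match; 2× O (H0) → no; 1× O (H1) → no; 1× S (H0) → no; 1× Cl (H0) → no.
That gives 2 matching atoms.

2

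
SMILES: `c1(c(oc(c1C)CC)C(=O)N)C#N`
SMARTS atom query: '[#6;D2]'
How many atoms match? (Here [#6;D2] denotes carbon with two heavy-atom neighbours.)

2

The query [#6;D2] means: any carbon bonded to exactly two heavy atoms.
Check the 13 heavy atoms by environment: 1× o (aromatic, D2) → no; 4× c (aromatic, D3) → no; 2× C (D2) → match; 2× N (D1) → no; 1× C (D3) → no; 1× O (D1) → no; 2× C (D1) → no.
That gives 2 matching atoms.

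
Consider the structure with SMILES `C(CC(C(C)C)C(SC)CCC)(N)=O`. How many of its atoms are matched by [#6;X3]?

1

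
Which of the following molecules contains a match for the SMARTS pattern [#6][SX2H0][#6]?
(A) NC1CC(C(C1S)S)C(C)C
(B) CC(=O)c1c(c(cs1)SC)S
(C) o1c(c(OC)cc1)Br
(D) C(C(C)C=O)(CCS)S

B

[#6][SX2H0][#6] describes an aliphatic sulfur bridging two carbons with no H on the sulfur (a thioether).
(A) has a thiol (-SH) but the sulfur has H1, not H0 bridging two carbons.
(B) contains a methylthio ether (-SCH3), which satisfies every atom and bond constraint.
(C) has a methoxy ether (-OCH3) but the bridging atom is O, not S.
(D) has a thiol (-SH) but the sulfur has H1, not H0 bridging two carbons.
So the answer is (B).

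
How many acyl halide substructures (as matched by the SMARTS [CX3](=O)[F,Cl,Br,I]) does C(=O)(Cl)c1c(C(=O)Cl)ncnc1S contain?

[CX3](=O)[F,Cl,Br,I] is the SMARTS for an acyl halide: a carbonyl carbon bonded to a halogen.
The molecule carries 2 separate instances of an acyl chloride (-C(=O)Cl) meeting every constraint; each maps to a distinct set of atoms, giving 2 matches.

2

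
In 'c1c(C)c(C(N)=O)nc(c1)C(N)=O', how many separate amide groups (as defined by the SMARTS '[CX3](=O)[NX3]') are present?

2

[CX3](=O)[NX3] is the SMARTS for an amide: a carbonyl carbon bonded to a trivalent nitrogen.
The molecule carries 2 separate instances of a primary amide (-C(=O)NH2) meeting every constraint; each maps to a distinct set of atoms, giving 2 matches.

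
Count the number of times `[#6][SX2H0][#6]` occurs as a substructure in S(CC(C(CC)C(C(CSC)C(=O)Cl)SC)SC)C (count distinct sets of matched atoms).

4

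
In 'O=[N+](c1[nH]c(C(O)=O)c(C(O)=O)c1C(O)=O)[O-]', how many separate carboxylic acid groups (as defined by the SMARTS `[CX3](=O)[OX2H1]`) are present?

3

[CX3](=O)[OX2H1] is the SMARTS for a carboxylic acid: an sp2 carbon double-bonded to O and single-bonded to an -OH oxygen.
The molecule carries 3 separate instances of a carboxylic acid group (-C(=O)OH) meeting every constraint; each maps to a distinct set of atoms, giving 3 matches.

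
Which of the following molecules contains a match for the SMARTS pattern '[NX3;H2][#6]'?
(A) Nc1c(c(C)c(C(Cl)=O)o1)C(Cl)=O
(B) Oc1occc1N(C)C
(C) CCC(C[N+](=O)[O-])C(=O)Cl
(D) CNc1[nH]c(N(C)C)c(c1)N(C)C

[NX3;H2][#6] describes a trivalent nitrogen with two H attached to carbon (a primary amine).
(A) contains a primary amino group (-NH2), which satisfies every atom and bond constraint.
(B) has a dimethylamino group (-N(CH3)2) but the nitrogen has H0, not H2.
(C) has a nitro group (-[N+](=O)[O-]) but the nitrogen is [N+] with no H, not NX3H2.
(D) has a dimethylamino group (-N(CH3)2) but the nitrogen has H0, not H2.
So the answer is (A).

A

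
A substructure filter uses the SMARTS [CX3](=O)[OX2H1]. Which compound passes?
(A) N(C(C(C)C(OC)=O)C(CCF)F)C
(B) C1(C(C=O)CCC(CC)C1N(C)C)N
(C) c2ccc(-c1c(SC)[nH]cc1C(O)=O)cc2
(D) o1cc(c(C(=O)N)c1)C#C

C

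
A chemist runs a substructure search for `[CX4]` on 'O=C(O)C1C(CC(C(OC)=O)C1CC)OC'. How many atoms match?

The query [CX4] means: C with X4: aliphatic carbon with exactly 4 total connections (bonds + H).
Check the 16 heavy atoms by environment: 9× C (X4) → match; 2× C (X3) → no; 2× O (X1) → no; 3× O (X2) → no.
That gives 9 matching atoms.

9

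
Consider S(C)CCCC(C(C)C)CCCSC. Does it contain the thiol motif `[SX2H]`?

The pattern [SX2H] describes an aliphatic sulfur with two connections, one being H — a thiol.
The closest candidate here is a methylthio ether (-SCH3), but the sulfur has H0 (bonded to two carbons), not H1. No other fragment satisfies the full query, so there is no match.

No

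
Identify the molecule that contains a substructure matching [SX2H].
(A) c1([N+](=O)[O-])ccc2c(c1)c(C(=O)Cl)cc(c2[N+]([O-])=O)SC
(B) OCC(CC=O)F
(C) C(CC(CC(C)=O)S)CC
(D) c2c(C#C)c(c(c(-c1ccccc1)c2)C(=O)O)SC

[SX2H] describes an aliphatic sulfur with two connections, one being H (a thiol).
(A) has a methylthio ether (-SCH3) but the sulfur has H0 (bonded to two carbons), not H1.
(B) has a hydroxyl group (-OH) but it is an -OH, not an -SH.
(C) contains a thiol (-SH), which satisfies every atom and bond constraint.
(D) has a methylthio ether (-SCH3) but the sulfur has H0 (bonded to two carbons), not H1.
So the answer is (C).

C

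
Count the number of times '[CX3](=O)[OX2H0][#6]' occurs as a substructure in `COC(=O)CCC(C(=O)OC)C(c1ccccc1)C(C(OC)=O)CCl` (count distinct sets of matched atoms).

3

[CX3](=O)[OX2H0][#6] is the SMARTS for an ester: a carbonyl carbon bonded to an oxygen that is itself bonded to carbon (no H on that O).
The molecule carries 3 separate instances of a methyl-ester group (-C(=O)OCH3) meeting every constraint; each maps to a distinct set of atoms, giving 3 matches.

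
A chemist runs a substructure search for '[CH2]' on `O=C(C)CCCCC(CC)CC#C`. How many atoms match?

6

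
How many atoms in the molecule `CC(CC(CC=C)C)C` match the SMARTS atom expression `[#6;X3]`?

Check the 9 heavy atoms by environment: 7× C (X4) → no; 2× C (X3) → match.
That gives 2 matching atoms.

2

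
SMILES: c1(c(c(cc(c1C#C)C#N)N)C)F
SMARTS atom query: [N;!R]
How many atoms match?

2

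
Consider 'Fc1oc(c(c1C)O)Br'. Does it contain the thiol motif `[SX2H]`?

No

The pattern [SX2H] describes an aliphatic sulfur with two connections, one being H — a thiol.
The closest candidate here is a hydroxyl group (-OH), but it is an -OH, not an -SH. No other fragment satisfies the full query, so there is no match.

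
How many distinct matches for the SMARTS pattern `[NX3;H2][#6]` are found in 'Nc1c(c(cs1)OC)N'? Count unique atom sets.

[NX3;H2][#6] is the SMARTS for a primary amine: a trivalent nitrogen with two H attached to carbon.
The molecule carries 2 separate instances of a primary amino group (-NH2) meeting every constraint; each maps to a distinct set of atoms, giving 2 matches.

2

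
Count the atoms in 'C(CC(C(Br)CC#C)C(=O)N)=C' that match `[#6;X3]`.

3

The query [#6;X3] means: any carbon (aromatic or not) with three total connections.
Check the 12 heavy atoms by environment: 4× C (X4) → no; 3× C (X3) → match; 1× O (X1) → no; 1× N (X3) → no; 2× C (X2) → no; 1× Br (X1) → no.
That gives 3 matching atoms.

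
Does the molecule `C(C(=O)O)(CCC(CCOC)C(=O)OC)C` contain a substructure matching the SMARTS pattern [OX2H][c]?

The pattern [OX2H][c] describes a hydroxyl oxygen attached to an aromatic carbon — a phenol.
The closest candidate here is a methoxy ether (-OCH3), but the oxygen has H0, not H1. No other fragment satisfies the full query, so there is no match.

No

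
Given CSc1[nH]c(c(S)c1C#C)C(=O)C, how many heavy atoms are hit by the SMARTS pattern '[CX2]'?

2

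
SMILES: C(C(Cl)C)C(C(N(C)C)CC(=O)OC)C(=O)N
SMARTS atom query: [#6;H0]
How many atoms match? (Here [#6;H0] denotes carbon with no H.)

The query [#6;H0] means: any carbon with no attached hydrogen.
Check the 17 heavy atoms by environment: 2× C (H2) → no; 3× C (H1) → no; 4× C (H3) → no; 1× Cl (H0) → no; 1× N (H0) → no; 2× C (H0) → match; 3× O (H0) → no; 1× N (H2) → no.
That gives 2 matching atoms.

2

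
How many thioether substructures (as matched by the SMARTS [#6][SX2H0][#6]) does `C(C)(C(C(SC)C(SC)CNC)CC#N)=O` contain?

2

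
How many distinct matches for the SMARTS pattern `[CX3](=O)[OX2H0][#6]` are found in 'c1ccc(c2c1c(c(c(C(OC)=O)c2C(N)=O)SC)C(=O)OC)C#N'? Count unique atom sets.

2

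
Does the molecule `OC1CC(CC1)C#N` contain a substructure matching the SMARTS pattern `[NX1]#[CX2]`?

Yes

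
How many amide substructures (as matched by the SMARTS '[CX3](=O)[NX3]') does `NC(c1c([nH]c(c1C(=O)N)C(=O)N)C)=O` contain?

3

[CX3](=O)[NX3] is the SMARTS for an amide: a carbonyl carbon bonded to a trivalent nitrogen.
The molecule carries 3 separate instances of a primary amide (-C(=O)NH2) meeting every constraint; each maps to a distinct set of atoms, giving 3 matches.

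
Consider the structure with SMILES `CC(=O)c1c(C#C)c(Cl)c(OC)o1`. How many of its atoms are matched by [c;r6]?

The query [c;r6] means: aromatic carbon that belongs to a six-membered ring.
Check the 13 heavy atoms by environment: 1× o (aromatic, in 5-ring) → no; 4× c (aromatic, in 5-ring) → no; 5× C (acyclic) → no; 1× Cl (acyclic) → no; 2× O (acyclic) → no.
No environment satisfies the query, so 0 matching atoms.

0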